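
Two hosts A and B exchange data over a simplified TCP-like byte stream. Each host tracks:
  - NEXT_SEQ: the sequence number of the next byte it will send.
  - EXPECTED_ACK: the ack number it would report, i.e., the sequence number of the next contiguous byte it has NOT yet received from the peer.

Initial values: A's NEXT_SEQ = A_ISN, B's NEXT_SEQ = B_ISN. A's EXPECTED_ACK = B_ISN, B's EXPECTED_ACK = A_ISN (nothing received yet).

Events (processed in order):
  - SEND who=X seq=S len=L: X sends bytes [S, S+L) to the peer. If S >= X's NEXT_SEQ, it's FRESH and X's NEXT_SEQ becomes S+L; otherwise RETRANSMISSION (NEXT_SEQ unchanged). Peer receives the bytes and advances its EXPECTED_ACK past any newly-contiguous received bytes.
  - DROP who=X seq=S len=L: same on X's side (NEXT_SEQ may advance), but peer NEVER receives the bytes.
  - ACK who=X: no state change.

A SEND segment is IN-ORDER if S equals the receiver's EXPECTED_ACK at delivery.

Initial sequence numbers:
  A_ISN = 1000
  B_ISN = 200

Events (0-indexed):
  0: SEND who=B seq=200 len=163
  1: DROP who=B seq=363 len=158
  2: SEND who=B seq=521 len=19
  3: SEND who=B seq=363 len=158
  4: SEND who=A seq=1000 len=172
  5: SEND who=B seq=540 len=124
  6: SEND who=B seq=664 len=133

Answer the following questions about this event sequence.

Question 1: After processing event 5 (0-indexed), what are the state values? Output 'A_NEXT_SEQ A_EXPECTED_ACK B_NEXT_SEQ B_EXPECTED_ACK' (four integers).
After event 0: A_seq=1000 A_ack=363 B_seq=363 B_ack=1000
After event 1: A_seq=1000 A_ack=363 B_seq=521 B_ack=1000
After event 2: A_seq=1000 A_ack=363 B_seq=540 B_ack=1000
After event 3: A_seq=1000 A_ack=540 B_seq=540 B_ack=1000
After event 4: A_seq=1172 A_ack=540 B_seq=540 B_ack=1172
After event 5: A_seq=1172 A_ack=664 B_seq=664 B_ack=1172

1172 664 664 1172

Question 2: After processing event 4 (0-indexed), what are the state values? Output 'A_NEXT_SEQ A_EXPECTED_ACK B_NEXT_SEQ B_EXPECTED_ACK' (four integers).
After event 0: A_seq=1000 A_ack=363 B_seq=363 B_ack=1000
After event 1: A_seq=1000 A_ack=363 B_seq=521 B_ack=1000
After event 2: A_seq=1000 A_ack=363 B_seq=540 B_ack=1000
After event 3: A_seq=1000 A_ack=540 B_seq=540 B_ack=1000
After event 4: A_seq=1172 A_ack=540 B_seq=540 B_ack=1172

1172 540 540 1172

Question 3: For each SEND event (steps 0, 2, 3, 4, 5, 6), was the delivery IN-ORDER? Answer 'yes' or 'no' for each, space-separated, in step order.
Answer: yes no yes yes yes yes

Derivation:
Step 0: SEND seq=200 -> in-order
Step 2: SEND seq=521 -> out-of-order
Step 3: SEND seq=363 -> in-order
Step 4: SEND seq=1000 -> in-order
Step 5: SEND seq=540 -> in-order
Step 6: SEND seq=664 -> in-order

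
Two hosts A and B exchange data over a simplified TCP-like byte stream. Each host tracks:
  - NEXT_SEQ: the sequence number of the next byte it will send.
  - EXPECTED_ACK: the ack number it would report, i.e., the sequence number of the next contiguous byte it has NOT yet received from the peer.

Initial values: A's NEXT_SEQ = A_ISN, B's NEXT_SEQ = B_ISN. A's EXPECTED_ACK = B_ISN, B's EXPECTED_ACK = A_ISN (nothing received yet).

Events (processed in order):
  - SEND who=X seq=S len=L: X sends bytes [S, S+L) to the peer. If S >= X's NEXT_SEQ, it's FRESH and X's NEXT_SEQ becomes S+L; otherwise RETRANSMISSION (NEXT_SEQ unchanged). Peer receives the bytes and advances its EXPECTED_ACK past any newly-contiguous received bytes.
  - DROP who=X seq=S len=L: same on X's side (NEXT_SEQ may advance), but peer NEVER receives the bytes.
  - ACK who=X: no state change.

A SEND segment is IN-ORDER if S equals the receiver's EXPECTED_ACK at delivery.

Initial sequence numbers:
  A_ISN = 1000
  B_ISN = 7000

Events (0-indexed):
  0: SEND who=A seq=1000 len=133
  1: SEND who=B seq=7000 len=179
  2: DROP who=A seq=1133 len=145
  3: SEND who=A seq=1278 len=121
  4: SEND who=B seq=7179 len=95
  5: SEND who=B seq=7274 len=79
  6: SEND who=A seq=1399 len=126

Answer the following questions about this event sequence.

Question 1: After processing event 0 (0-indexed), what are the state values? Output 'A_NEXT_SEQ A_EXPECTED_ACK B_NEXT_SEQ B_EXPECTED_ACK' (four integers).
After event 0: A_seq=1133 A_ack=7000 B_seq=7000 B_ack=1133

1133 7000 7000 1133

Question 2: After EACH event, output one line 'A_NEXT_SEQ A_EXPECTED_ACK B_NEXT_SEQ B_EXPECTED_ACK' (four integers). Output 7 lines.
1133 7000 7000 1133
1133 7179 7179 1133
1278 7179 7179 1133
1399 7179 7179 1133
1399 7274 7274 1133
1399 7353 7353 1133
1525 7353 7353 1133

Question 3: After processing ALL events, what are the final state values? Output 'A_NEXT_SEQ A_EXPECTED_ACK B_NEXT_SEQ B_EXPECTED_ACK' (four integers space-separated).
After event 0: A_seq=1133 A_ack=7000 B_seq=7000 B_ack=1133
After event 1: A_seq=1133 A_ack=7179 B_seq=7179 B_ack=1133
After event 2: A_seq=1278 A_ack=7179 B_seq=7179 B_ack=1133
After event 3: A_seq=1399 A_ack=7179 B_seq=7179 B_ack=1133
After event 4: A_seq=1399 A_ack=7274 B_seq=7274 B_ack=1133
After event 5: A_seq=1399 A_ack=7353 B_seq=7353 B_ack=1133
After event 6: A_seq=1525 A_ack=7353 B_seq=7353 B_ack=1133

Answer: 1525 7353 7353 1133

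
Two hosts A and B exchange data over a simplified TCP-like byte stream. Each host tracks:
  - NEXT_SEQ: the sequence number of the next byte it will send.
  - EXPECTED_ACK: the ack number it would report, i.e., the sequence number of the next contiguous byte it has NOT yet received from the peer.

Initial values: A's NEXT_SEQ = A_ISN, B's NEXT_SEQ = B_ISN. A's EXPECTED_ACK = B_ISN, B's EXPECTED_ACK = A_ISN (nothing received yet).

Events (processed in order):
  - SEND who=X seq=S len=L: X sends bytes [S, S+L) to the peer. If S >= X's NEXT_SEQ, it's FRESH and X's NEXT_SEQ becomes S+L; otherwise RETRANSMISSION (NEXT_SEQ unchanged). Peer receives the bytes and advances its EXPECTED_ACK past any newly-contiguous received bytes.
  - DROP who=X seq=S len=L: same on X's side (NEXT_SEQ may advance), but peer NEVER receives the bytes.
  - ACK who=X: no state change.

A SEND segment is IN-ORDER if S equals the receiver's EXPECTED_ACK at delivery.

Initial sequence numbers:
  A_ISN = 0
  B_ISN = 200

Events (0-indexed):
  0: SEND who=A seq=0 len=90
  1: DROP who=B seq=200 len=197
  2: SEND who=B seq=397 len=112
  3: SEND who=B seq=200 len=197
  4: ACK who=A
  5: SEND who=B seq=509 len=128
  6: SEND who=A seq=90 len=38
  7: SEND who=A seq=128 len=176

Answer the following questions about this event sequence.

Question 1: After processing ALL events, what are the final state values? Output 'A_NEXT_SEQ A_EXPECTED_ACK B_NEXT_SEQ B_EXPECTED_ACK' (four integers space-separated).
Answer: 304 637 637 304

Derivation:
After event 0: A_seq=90 A_ack=200 B_seq=200 B_ack=90
After event 1: A_seq=90 A_ack=200 B_seq=397 B_ack=90
After event 2: A_seq=90 A_ack=200 B_seq=509 B_ack=90
After event 3: A_seq=90 A_ack=509 B_seq=509 B_ack=90
After event 4: A_seq=90 A_ack=509 B_seq=509 B_ack=90
After event 5: A_seq=90 A_ack=637 B_seq=637 B_ack=90
After event 6: A_seq=128 A_ack=637 B_seq=637 B_ack=128
After event 7: A_seq=304 A_ack=637 B_seq=637 B_ack=304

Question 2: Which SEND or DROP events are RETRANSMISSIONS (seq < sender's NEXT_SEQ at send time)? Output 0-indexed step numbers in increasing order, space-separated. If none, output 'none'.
Answer: 3

Derivation:
Step 0: SEND seq=0 -> fresh
Step 1: DROP seq=200 -> fresh
Step 2: SEND seq=397 -> fresh
Step 3: SEND seq=200 -> retransmit
Step 5: SEND seq=509 -> fresh
Step 6: SEND seq=90 -> fresh
Step 7: SEND seq=128 -> fresh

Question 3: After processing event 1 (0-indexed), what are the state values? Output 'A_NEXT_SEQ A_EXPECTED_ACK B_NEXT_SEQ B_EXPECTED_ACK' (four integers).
After event 0: A_seq=90 A_ack=200 B_seq=200 B_ack=90
After event 1: A_seq=90 A_ack=200 B_seq=397 B_ack=90

90 200 397 90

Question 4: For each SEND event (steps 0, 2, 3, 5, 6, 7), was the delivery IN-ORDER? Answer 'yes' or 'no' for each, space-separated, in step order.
Step 0: SEND seq=0 -> in-order
Step 2: SEND seq=397 -> out-of-order
Step 3: SEND seq=200 -> in-order
Step 5: SEND seq=509 -> in-order
Step 6: SEND seq=90 -> in-order
Step 7: SEND seq=128 -> in-order

Answer: yes no yes yes yes yes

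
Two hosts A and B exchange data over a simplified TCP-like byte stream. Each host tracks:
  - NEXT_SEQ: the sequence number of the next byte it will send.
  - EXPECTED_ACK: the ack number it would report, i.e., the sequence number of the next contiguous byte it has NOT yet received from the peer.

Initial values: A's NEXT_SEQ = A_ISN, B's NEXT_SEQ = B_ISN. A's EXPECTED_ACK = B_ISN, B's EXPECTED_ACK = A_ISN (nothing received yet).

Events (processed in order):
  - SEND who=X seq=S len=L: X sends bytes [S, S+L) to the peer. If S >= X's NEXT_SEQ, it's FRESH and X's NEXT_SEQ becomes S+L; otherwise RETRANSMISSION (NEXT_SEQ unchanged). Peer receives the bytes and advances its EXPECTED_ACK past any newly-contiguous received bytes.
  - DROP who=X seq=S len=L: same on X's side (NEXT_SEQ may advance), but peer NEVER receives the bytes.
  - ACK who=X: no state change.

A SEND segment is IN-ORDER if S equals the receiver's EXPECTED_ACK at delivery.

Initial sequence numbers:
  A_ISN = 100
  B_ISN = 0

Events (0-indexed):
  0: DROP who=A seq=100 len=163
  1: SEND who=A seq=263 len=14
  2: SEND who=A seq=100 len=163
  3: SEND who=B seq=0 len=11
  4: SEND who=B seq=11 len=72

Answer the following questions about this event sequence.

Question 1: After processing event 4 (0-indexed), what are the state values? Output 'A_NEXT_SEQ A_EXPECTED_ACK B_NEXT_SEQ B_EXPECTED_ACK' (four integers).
After event 0: A_seq=263 A_ack=0 B_seq=0 B_ack=100
After event 1: A_seq=277 A_ack=0 B_seq=0 B_ack=100
After event 2: A_seq=277 A_ack=0 B_seq=0 B_ack=277
After event 3: A_seq=277 A_ack=11 B_seq=11 B_ack=277
After event 4: A_seq=277 A_ack=83 B_seq=83 B_ack=277

277 83 83 277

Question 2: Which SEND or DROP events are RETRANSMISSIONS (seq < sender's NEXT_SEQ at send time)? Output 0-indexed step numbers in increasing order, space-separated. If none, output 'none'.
Answer: 2

Derivation:
Step 0: DROP seq=100 -> fresh
Step 1: SEND seq=263 -> fresh
Step 2: SEND seq=100 -> retransmit
Step 3: SEND seq=0 -> fresh
Step 4: SEND seq=11 -> fresh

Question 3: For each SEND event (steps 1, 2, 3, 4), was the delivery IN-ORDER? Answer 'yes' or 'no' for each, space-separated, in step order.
Step 1: SEND seq=263 -> out-of-order
Step 2: SEND seq=100 -> in-order
Step 3: SEND seq=0 -> in-order
Step 4: SEND seq=11 -> in-order

Answer: no yes yes yes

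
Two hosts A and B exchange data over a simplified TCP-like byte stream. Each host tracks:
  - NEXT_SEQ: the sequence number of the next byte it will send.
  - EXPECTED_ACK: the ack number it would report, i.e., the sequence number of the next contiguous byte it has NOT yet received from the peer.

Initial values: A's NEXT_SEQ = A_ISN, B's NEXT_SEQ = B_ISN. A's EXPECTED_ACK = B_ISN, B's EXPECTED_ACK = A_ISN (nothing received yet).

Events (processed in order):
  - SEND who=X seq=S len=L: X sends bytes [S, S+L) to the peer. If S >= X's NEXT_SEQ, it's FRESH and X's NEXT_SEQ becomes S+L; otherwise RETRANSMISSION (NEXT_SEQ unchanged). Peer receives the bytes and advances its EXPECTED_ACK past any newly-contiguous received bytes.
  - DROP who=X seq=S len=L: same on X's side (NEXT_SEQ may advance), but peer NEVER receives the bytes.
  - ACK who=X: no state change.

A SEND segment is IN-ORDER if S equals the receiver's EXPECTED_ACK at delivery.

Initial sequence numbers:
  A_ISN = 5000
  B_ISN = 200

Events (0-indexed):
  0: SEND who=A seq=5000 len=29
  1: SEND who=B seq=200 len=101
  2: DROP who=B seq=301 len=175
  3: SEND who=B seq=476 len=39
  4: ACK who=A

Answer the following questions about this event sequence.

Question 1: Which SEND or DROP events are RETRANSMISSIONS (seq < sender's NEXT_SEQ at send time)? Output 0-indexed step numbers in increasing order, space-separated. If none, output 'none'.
Answer: none

Derivation:
Step 0: SEND seq=5000 -> fresh
Step 1: SEND seq=200 -> fresh
Step 2: DROP seq=301 -> fresh
Step 3: SEND seq=476 -> fresh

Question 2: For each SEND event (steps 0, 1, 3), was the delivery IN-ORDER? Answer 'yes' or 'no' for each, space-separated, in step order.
Answer: yes yes no

Derivation:
Step 0: SEND seq=5000 -> in-order
Step 1: SEND seq=200 -> in-order
Step 3: SEND seq=476 -> out-of-order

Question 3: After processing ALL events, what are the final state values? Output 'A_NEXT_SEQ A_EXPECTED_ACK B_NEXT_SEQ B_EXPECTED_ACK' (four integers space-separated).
After event 0: A_seq=5029 A_ack=200 B_seq=200 B_ack=5029
After event 1: A_seq=5029 A_ack=301 B_seq=301 B_ack=5029
After event 2: A_seq=5029 A_ack=301 B_seq=476 B_ack=5029
After event 3: A_seq=5029 A_ack=301 B_seq=515 B_ack=5029
After event 4: A_seq=5029 A_ack=301 B_seq=515 B_ack=5029

Answer: 5029 301 515 5029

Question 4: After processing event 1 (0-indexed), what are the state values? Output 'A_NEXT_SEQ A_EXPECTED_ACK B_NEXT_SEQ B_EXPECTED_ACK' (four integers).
After event 0: A_seq=5029 A_ack=200 B_seq=200 B_ack=5029
After event 1: A_seq=5029 A_ack=301 B_seq=301 B_ack=5029

5029 301 301 5029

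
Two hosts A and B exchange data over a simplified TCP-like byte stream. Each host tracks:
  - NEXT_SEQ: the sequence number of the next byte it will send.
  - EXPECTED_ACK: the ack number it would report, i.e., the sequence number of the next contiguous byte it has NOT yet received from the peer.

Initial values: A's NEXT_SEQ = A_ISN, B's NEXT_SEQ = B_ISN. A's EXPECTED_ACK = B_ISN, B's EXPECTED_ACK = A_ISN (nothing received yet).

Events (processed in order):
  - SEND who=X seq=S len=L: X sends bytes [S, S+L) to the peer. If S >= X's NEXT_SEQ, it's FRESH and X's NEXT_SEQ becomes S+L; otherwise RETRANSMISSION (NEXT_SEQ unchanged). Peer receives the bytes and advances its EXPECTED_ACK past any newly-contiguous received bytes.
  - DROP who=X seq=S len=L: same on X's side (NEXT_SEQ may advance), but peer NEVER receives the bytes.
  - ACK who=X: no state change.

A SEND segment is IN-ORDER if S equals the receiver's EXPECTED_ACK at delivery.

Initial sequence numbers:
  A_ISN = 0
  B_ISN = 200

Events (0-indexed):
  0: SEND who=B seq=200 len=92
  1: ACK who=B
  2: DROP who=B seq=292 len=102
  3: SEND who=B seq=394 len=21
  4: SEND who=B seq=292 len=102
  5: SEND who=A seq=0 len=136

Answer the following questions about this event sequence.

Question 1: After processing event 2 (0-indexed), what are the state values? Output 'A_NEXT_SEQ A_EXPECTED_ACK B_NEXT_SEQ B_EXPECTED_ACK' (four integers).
After event 0: A_seq=0 A_ack=292 B_seq=292 B_ack=0
After event 1: A_seq=0 A_ack=292 B_seq=292 B_ack=0
After event 2: A_seq=0 A_ack=292 B_seq=394 B_ack=0

0 292 394 0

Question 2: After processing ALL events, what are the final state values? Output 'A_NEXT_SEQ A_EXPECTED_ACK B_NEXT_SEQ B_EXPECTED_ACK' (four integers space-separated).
Answer: 136 415 415 136

Derivation:
After event 0: A_seq=0 A_ack=292 B_seq=292 B_ack=0
After event 1: A_seq=0 A_ack=292 B_seq=292 B_ack=0
After event 2: A_seq=0 A_ack=292 B_seq=394 B_ack=0
After event 3: A_seq=0 A_ack=292 B_seq=415 B_ack=0
After event 4: A_seq=0 A_ack=415 B_seq=415 B_ack=0
After event 5: A_seq=136 A_ack=415 B_seq=415 B_ack=136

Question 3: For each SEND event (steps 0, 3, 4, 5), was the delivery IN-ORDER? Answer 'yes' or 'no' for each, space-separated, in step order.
Step 0: SEND seq=200 -> in-order
Step 3: SEND seq=394 -> out-of-order
Step 4: SEND seq=292 -> in-order
Step 5: SEND seq=0 -> in-order

Answer: yes no yes yes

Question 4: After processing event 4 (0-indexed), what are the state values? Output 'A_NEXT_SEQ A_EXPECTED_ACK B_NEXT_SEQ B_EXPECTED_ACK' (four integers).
After event 0: A_seq=0 A_ack=292 B_seq=292 B_ack=0
After event 1: A_seq=0 A_ack=292 B_seq=292 B_ack=0
After event 2: A_seq=0 A_ack=292 B_seq=394 B_ack=0
After event 3: A_seq=0 A_ack=292 B_seq=415 B_ack=0
After event 4: A_seq=0 A_ack=415 B_seq=415 B_ack=0

0 415 415 0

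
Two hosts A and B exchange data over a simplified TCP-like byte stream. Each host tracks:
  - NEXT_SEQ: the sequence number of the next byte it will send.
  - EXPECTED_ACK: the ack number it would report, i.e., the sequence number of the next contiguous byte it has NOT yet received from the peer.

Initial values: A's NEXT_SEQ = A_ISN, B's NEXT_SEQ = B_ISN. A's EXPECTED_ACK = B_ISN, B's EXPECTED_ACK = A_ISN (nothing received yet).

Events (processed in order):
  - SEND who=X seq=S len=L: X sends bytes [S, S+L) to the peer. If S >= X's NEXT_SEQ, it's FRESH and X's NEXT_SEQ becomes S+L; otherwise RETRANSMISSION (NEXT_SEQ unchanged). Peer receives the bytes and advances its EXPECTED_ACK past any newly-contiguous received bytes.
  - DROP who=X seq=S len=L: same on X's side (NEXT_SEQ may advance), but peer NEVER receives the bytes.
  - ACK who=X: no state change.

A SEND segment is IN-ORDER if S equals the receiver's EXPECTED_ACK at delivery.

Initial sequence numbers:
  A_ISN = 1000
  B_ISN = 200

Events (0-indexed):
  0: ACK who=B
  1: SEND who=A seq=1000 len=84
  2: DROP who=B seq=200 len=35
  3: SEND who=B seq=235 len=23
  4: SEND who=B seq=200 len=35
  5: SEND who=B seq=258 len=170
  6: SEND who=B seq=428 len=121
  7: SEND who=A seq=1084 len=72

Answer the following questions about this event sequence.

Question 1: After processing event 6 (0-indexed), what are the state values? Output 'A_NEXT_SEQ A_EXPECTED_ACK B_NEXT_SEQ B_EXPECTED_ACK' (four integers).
After event 0: A_seq=1000 A_ack=200 B_seq=200 B_ack=1000
After event 1: A_seq=1084 A_ack=200 B_seq=200 B_ack=1084
After event 2: A_seq=1084 A_ack=200 B_seq=235 B_ack=1084
After event 3: A_seq=1084 A_ack=200 B_seq=258 B_ack=1084
After event 4: A_seq=1084 A_ack=258 B_seq=258 B_ack=1084
After event 5: A_seq=1084 A_ack=428 B_seq=428 B_ack=1084
After event 6: A_seq=1084 A_ack=549 B_seq=549 B_ack=1084

1084 549 549 1084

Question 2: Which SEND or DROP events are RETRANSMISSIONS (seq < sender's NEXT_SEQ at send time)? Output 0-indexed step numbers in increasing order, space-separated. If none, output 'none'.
Step 1: SEND seq=1000 -> fresh
Step 2: DROP seq=200 -> fresh
Step 3: SEND seq=235 -> fresh
Step 4: SEND seq=200 -> retransmit
Step 5: SEND seq=258 -> fresh
Step 6: SEND seq=428 -> fresh
Step 7: SEND seq=1084 -> fresh

Answer: 4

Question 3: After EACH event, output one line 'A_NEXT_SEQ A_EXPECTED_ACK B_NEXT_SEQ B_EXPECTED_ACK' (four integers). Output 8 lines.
1000 200 200 1000
1084 200 200 1084
1084 200 235 1084
1084 200 258 1084
1084 258 258 1084
1084 428 428 1084
1084 549 549 1084
1156 549 549 1156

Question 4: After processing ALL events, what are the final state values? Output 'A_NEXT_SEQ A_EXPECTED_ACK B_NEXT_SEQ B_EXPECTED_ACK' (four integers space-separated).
Answer: 1156 549 549 1156

Derivation:
After event 0: A_seq=1000 A_ack=200 B_seq=200 B_ack=1000
After event 1: A_seq=1084 A_ack=200 B_seq=200 B_ack=1084
After event 2: A_seq=1084 A_ack=200 B_seq=235 B_ack=1084
After event 3: A_seq=1084 A_ack=200 B_seq=258 B_ack=1084
After event 4: A_seq=1084 A_ack=258 B_seq=258 B_ack=1084
After event 5: A_seq=1084 A_ack=428 B_seq=428 B_ack=1084
After event 6: A_seq=1084 A_ack=549 B_seq=549 B_ack=1084
After event 7: A_seq=1156 A_ack=549 B_seq=549 B_ack=1156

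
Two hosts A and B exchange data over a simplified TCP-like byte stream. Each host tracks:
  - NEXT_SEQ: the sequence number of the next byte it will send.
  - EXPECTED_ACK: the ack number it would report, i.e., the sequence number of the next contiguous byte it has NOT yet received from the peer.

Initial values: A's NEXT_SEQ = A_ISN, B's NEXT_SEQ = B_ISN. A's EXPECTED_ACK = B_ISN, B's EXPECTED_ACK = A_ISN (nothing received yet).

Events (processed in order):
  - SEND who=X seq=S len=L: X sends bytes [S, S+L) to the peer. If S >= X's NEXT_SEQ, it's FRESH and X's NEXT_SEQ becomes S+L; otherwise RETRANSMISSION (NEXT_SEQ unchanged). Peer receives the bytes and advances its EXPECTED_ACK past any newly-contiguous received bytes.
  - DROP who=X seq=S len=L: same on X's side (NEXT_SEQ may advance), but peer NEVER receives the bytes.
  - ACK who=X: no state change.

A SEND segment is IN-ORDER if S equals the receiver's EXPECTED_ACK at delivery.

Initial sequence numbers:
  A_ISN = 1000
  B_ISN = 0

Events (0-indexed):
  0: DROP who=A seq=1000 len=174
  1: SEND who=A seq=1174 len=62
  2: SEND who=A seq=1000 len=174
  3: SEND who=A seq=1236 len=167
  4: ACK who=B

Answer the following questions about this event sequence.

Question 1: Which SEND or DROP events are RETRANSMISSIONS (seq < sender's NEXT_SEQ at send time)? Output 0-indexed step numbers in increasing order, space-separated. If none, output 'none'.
Step 0: DROP seq=1000 -> fresh
Step 1: SEND seq=1174 -> fresh
Step 2: SEND seq=1000 -> retransmit
Step 3: SEND seq=1236 -> fresh

Answer: 2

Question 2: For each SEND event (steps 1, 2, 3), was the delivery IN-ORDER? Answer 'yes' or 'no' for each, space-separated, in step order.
Step 1: SEND seq=1174 -> out-of-order
Step 2: SEND seq=1000 -> in-order
Step 3: SEND seq=1236 -> in-order

Answer: no yes yes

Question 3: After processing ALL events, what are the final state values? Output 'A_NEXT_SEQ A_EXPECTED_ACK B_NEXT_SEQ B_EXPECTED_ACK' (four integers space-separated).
Answer: 1403 0 0 1403

Derivation:
After event 0: A_seq=1174 A_ack=0 B_seq=0 B_ack=1000
After event 1: A_seq=1236 A_ack=0 B_seq=0 B_ack=1000
After event 2: A_seq=1236 A_ack=0 B_seq=0 B_ack=1236
After event 3: A_seq=1403 A_ack=0 B_seq=0 B_ack=1403
After event 4: A_seq=1403 A_ack=0 B_seq=0 B_ack=1403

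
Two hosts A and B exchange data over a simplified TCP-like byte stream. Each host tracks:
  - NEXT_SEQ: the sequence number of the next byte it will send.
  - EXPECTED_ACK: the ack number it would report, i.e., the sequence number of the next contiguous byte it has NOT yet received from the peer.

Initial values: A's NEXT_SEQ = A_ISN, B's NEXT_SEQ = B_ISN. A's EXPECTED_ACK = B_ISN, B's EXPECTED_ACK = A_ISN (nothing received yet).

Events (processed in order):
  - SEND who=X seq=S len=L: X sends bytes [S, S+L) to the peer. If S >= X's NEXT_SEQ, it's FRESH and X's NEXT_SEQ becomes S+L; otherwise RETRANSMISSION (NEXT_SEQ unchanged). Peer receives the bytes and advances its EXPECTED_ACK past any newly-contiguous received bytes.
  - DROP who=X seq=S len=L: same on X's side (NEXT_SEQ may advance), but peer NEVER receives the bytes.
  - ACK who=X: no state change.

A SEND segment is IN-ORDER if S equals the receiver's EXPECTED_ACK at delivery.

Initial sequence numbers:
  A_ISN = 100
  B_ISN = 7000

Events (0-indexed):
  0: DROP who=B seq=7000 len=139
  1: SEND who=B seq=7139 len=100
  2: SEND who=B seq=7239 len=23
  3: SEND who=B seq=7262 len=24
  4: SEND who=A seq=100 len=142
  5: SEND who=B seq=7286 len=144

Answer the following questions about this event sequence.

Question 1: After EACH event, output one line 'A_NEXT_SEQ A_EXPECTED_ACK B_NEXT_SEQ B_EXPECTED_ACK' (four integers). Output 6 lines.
100 7000 7139 100
100 7000 7239 100
100 7000 7262 100
100 7000 7286 100
242 7000 7286 242
242 7000 7430 242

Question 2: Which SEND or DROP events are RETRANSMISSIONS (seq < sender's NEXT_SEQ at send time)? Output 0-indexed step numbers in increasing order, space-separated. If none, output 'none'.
Step 0: DROP seq=7000 -> fresh
Step 1: SEND seq=7139 -> fresh
Step 2: SEND seq=7239 -> fresh
Step 3: SEND seq=7262 -> fresh
Step 4: SEND seq=100 -> fresh
Step 5: SEND seq=7286 -> fresh

Answer: none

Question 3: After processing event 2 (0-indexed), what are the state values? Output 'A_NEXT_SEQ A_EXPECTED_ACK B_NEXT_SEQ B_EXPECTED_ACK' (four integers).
After event 0: A_seq=100 A_ack=7000 B_seq=7139 B_ack=100
After event 1: A_seq=100 A_ack=7000 B_seq=7239 B_ack=100
After event 2: A_seq=100 A_ack=7000 B_seq=7262 B_ack=100

100 7000 7262 100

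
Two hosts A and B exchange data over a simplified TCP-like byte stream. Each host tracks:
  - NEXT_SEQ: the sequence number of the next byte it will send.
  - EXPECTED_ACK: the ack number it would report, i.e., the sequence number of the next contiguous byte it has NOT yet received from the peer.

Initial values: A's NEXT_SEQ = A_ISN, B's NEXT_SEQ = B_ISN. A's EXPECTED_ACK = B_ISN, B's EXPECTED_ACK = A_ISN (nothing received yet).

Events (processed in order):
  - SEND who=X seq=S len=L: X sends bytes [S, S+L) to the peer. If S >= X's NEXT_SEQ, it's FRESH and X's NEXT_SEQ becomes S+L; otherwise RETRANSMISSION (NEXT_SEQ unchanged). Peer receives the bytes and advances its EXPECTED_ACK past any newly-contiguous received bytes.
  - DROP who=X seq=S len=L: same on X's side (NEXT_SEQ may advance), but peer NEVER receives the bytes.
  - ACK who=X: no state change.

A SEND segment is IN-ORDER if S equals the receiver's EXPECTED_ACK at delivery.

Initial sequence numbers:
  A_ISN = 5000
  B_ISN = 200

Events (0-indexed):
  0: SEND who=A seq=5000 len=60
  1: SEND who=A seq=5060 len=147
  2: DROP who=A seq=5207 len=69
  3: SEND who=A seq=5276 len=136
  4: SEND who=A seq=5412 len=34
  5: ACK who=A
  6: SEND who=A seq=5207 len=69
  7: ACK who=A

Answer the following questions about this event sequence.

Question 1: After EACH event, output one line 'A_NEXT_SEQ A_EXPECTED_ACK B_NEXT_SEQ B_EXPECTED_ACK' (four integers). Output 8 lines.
5060 200 200 5060
5207 200 200 5207
5276 200 200 5207
5412 200 200 5207
5446 200 200 5207
5446 200 200 5207
5446 200 200 5446
5446 200 200 5446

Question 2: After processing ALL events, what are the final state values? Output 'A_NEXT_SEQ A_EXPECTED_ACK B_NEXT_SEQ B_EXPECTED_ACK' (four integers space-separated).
After event 0: A_seq=5060 A_ack=200 B_seq=200 B_ack=5060
After event 1: A_seq=5207 A_ack=200 B_seq=200 B_ack=5207
After event 2: A_seq=5276 A_ack=200 B_seq=200 B_ack=5207
After event 3: A_seq=5412 A_ack=200 B_seq=200 B_ack=5207
After event 4: A_seq=5446 A_ack=200 B_seq=200 B_ack=5207
After event 5: A_seq=5446 A_ack=200 B_seq=200 B_ack=5207
After event 6: A_seq=5446 A_ack=200 B_seq=200 B_ack=5446
After event 7: A_seq=5446 A_ack=200 B_seq=200 B_ack=5446

Answer: 5446 200 200 5446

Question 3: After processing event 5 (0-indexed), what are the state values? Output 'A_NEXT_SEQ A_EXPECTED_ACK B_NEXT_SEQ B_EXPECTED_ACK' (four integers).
After event 0: A_seq=5060 A_ack=200 B_seq=200 B_ack=5060
After event 1: A_seq=5207 A_ack=200 B_seq=200 B_ack=5207
After event 2: A_seq=5276 A_ack=200 B_seq=200 B_ack=5207
After event 3: A_seq=5412 A_ack=200 B_seq=200 B_ack=5207
After event 4: A_seq=5446 A_ack=200 B_seq=200 B_ack=5207
After event 5: A_seq=5446 A_ack=200 B_seq=200 B_ack=5207

5446 200 200 5207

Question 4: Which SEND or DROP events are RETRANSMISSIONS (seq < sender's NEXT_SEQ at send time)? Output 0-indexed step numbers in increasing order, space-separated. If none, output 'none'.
Step 0: SEND seq=5000 -> fresh
Step 1: SEND seq=5060 -> fresh
Step 2: DROP seq=5207 -> fresh
Step 3: SEND seq=5276 -> fresh
Step 4: SEND seq=5412 -> fresh
Step 6: SEND seq=5207 -> retransmit

Answer: 6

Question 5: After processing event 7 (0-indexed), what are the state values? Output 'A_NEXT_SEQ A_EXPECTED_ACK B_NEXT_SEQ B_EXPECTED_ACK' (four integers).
After event 0: A_seq=5060 A_ack=200 B_seq=200 B_ack=5060
After event 1: A_seq=5207 A_ack=200 B_seq=200 B_ack=5207
After event 2: A_seq=5276 A_ack=200 B_seq=200 B_ack=5207
After event 3: A_seq=5412 A_ack=200 B_seq=200 B_ack=5207
After event 4: A_seq=5446 A_ack=200 B_seq=200 B_ack=5207
After event 5: A_seq=5446 A_ack=200 B_seq=200 B_ack=5207
After event 6: A_seq=5446 A_ack=200 B_seq=200 B_ack=5446
After event 7: A_seq=5446 A_ack=200 B_seq=200 B_ack=5446

5446 200 200 5446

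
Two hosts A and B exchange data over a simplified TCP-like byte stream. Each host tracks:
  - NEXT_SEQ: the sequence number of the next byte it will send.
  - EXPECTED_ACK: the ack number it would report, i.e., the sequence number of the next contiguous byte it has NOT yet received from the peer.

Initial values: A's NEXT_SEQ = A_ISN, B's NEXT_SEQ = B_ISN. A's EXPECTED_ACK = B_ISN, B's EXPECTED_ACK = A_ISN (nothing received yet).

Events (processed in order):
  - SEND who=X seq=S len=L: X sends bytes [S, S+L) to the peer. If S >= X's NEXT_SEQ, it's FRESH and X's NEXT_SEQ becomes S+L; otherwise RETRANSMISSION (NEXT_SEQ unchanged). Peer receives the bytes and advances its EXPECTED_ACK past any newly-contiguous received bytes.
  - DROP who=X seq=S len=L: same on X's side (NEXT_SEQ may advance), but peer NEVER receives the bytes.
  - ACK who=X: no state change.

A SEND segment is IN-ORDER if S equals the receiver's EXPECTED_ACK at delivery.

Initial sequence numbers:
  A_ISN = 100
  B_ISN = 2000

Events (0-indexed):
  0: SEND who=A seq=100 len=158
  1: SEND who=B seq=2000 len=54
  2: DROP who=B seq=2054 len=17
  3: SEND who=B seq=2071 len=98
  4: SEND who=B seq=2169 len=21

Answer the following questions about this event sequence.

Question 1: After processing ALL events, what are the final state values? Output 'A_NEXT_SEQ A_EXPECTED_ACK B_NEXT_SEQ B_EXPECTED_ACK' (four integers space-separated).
Answer: 258 2054 2190 258

Derivation:
After event 0: A_seq=258 A_ack=2000 B_seq=2000 B_ack=258
After event 1: A_seq=258 A_ack=2054 B_seq=2054 B_ack=258
After event 2: A_seq=258 A_ack=2054 B_seq=2071 B_ack=258
After event 3: A_seq=258 A_ack=2054 B_seq=2169 B_ack=258
After event 4: A_seq=258 A_ack=2054 B_seq=2190 B_ack=258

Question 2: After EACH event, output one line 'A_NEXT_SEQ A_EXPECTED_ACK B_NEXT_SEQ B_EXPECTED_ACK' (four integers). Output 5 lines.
258 2000 2000 258
258 2054 2054 258
258 2054 2071 258
258 2054 2169 258
258 2054 2190 258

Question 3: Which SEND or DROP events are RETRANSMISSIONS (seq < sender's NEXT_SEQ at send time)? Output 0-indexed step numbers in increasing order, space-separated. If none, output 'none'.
Answer: none

Derivation:
Step 0: SEND seq=100 -> fresh
Step 1: SEND seq=2000 -> fresh
Step 2: DROP seq=2054 -> fresh
Step 3: SEND seq=2071 -> fresh
Step 4: SEND seq=2169 -> fresh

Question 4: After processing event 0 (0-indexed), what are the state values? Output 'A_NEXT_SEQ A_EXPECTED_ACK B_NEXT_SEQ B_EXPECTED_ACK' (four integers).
After event 0: A_seq=258 A_ack=2000 B_seq=2000 B_ack=258

258 2000 2000 258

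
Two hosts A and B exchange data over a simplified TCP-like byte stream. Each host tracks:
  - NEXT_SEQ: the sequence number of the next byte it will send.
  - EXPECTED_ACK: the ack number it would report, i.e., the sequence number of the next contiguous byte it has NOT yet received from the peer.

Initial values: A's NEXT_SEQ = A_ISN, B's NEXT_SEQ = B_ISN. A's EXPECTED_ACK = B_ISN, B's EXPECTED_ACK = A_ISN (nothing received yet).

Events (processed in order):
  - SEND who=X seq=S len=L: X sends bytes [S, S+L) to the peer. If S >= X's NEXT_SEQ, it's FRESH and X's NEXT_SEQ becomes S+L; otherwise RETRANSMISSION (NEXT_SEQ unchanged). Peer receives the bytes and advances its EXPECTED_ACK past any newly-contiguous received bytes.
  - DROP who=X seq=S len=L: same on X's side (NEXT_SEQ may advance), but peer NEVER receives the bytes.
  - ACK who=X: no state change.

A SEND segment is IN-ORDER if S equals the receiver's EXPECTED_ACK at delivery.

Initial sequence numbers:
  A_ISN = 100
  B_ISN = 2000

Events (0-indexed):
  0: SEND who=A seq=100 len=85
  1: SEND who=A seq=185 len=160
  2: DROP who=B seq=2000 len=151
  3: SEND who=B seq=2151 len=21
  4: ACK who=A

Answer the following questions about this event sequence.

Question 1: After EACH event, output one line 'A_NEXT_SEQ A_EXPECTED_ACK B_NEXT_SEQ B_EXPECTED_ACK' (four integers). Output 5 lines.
185 2000 2000 185
345 2000 2000 345
345 2000 2151 345
345 2000 2172 345
345 2000 2172 345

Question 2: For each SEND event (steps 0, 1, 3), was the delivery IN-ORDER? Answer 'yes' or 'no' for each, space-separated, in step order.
Answer: yes yes no

Derivation:
Step 0: SEND seq=100 -> in-order
Step 1: SEND seq=185 -> in-order
Step 3: SEND seq=2151 -> out-of-order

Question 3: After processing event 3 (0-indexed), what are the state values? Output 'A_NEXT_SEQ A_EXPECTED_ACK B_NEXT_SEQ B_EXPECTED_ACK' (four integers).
After event 0: A_seq=185 A_ack=2000 B_seq=2000 B_ack=185
After event 1: A_seq=345 A_ack=2000 B_seq=2000 B_ack=345
After event 2: A_seq=345 A_ack=2000 B_seq=2151 B_ack=345
After event 3: A_seq=345 A_ack=2000 B_seq=2172 B_ack=345

345 2000 2172 345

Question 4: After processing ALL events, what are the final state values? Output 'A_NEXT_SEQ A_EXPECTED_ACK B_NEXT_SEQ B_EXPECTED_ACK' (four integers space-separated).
After event 0: A_seq=185 A_ack=2000 B_seq=2000 B_ack=185
After event 1: A_seq=345 A_ack=2000 B_seq=2000 B_ack=345
After event 2: A_seq=345 A_ack=2000 B_seq=2151 B_ack=345
After event 3: A_seq=345 A_ack=2000 B_seq=2172 B_ack=345
After event 4: A_seq=345 A_ack=2000 B_seq=2172 B_ack=345

Answer: 345 2000 2172 345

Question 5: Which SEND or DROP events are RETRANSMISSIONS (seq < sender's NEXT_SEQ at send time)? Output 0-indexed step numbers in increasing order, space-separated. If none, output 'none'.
Step 0: SEND seq=100 -> fresh
Step 1: SEND seq=185 -> fresh
Step 2: DROP seq=2000 -> fresh
Step 3: SEND seq=2151 -> fresh

Answer: none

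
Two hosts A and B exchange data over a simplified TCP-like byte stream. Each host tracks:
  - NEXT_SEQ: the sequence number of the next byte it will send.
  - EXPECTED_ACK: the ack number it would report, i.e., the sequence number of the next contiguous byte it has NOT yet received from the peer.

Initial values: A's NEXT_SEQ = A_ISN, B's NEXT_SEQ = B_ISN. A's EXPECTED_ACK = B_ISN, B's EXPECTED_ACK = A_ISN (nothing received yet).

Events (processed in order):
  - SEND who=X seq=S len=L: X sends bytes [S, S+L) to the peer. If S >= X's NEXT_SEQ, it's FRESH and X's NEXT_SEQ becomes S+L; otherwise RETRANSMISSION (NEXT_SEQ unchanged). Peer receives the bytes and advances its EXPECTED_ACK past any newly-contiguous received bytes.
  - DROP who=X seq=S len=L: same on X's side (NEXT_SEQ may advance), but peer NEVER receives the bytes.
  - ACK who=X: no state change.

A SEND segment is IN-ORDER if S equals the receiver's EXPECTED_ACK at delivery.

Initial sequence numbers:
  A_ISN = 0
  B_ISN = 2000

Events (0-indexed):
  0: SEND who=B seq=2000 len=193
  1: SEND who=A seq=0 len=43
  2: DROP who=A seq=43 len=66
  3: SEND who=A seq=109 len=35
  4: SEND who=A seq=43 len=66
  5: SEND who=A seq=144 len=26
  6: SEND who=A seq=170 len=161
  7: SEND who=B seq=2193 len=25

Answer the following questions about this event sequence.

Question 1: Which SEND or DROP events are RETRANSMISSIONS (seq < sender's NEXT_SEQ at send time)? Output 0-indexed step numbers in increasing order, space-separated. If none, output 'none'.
Answer: 4

Derivation:
Step 0: SEND seq=2000 -> fresh
Step 1: SEND seq=0 -> fresh
Step 2: DROP seq=43 -> fresh
Step 3: SEND seq=109 -> fresh
Step 4: SEND seq=43 -> retransmit
Step 5: SEND seq=144 -> fresh
Step 6: SEND seq=170 -> fresh
Step 7: SEND seq=2193 -> fresh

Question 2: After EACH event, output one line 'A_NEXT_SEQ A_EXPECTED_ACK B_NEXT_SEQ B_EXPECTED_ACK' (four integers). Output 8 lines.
0 2193 2193 0
43 2193 2193 43
109 2193 2193 43
144 2193 2193 43
144 2193 2193 144
170 2193 2193 170
331 2193 2193 331
331 2218 2218 331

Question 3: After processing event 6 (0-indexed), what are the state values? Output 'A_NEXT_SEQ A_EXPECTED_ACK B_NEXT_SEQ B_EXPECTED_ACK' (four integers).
After event 0: A_seq=0 A_ack=2193 B_seq=2193 B_ack=0
After event 1: A_seq=43 A_ack=2193 B_seq=2193 B_ack=43
After event 2: A_seq=109 A_ack=2193 B_seq=2193 B_ack=43
After event 3: A_seq=144 A_ack=2193 B_seq=2193 B_ack=43
After event 4: A_seq=144 A_ack=2193 B_seq=2193 B_ack=144
After event 5: A_seq=170 A_ack=2193 B_seq=2193 B_ack=170
After event 6: A_seq=331 A_ack=2193 B_seq=2193 B_ack=331

331 2193 2193 331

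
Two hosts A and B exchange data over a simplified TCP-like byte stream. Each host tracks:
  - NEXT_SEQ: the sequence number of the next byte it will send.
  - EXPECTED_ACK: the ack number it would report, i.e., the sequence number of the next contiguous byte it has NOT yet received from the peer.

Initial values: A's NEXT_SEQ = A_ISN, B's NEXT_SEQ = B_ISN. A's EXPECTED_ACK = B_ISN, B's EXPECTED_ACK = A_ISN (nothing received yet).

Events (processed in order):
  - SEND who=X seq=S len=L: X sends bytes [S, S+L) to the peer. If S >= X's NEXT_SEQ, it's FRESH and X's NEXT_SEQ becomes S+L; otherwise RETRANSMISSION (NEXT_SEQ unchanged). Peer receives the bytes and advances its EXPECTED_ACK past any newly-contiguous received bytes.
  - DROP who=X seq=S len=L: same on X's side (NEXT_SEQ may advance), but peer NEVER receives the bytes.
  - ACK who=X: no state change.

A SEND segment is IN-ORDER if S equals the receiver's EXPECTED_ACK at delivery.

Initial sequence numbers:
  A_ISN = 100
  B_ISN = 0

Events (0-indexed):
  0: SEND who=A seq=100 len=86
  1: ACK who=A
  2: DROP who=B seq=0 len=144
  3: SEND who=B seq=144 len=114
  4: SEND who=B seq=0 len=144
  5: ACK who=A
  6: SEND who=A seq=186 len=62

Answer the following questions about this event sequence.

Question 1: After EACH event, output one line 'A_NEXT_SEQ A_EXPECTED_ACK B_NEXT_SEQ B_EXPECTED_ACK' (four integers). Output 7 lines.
186 0 0 186
186 0 0 186
186 0 144 186
186 0 258 186
186 258 258 186
186 258 258 186
248 258 258 248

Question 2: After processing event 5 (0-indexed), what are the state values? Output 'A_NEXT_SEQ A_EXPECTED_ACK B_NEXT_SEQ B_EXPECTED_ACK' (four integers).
After event 0: A_seq=186 A_ack=0 B_seq=0 B_ack=186
After event 1: A_seq=186 A_ack=0 B_seq=0 B_ack=186
After event 2: A_seq=186 A_ack=0 B_seq=144 B_ack=186
After event 3: A_seq=186 A_ack=0 B_seq=258 B_ack=186
After event 4: A_seq=186 A_ack=258 B_seq=258 B_ack=186
After event 5: A_seq=186 A_ack=258 B_seq=258 B_ack=186

186 258 258 186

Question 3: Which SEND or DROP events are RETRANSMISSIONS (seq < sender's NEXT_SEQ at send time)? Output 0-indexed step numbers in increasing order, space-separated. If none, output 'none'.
Step 0: SEND seq=100 -> fresh
Step 2: DROP seq=0 -> fresh
Step 3: SEND seq=144 -> fresh
Step 4: SEND seq=0 -> retransmit
Step 6: SEND seq=186 -> fresh

Answer: 4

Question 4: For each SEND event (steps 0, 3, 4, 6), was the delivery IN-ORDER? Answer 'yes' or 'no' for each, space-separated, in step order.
Step 0: SEND seq=100 -> in-order
Step 3: SEND seq=144 -> out-of-order
Step 4: SEND seq=0 -> in-order
Step 6: SEND seq=186 -> in-order

Answer: yes no yes yes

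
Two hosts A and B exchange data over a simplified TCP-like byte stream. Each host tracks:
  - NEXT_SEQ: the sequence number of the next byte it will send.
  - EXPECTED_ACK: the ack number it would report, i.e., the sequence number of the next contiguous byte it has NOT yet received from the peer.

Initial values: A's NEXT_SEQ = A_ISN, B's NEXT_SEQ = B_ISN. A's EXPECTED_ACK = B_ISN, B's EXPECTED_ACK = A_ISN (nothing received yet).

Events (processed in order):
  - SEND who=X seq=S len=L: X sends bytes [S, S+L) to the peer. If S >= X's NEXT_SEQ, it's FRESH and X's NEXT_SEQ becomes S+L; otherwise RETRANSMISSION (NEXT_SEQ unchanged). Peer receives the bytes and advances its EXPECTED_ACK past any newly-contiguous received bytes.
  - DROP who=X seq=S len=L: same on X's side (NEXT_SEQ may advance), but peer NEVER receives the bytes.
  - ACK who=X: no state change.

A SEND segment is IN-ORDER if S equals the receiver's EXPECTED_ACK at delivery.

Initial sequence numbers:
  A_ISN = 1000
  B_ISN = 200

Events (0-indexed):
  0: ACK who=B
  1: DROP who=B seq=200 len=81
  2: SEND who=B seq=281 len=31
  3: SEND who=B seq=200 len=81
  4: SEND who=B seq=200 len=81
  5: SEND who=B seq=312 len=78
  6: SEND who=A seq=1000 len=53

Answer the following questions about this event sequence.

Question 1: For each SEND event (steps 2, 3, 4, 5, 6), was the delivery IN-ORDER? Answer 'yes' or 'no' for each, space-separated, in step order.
Step 2: SEND seq=281 -> out-of-order
Step 3: SEND seq=200 -> in-order
Step 4: SEND seq=200 -> out-of-order
Step 5: SEND seq=312 -> in-order
Step 6: SEND seq=1000 -> in-order

Answer: no yes no yes yes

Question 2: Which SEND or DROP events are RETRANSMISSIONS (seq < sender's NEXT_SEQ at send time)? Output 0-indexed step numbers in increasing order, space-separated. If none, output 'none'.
Answer: 3 4

Derivation:
Step 1: DROP seq=200 -> fresh
Step 2: SEND seq=281 -> fresh
Step 3: SEND seq=200 -> retransmit
Step 4: SEND seq=200 -> retransmit
Step 5: SEND seq=312 -> fresh
Step 6: SEND seq=1000 -> fresh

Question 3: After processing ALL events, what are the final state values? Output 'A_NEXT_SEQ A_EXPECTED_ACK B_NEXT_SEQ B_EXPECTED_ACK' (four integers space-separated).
After event 0: A_seq=1000 A_ack=200 B_seq=200 B_ack=1000
After event 1: A_seq=1000 A_ack=200 B_seq=281 B_ack=1000
After event 2: A_seq=1000 A_ack=200 B_seq=312 B_ack=1000
After event 3: A_seq=1000 A_ack=312 B_seq=312 B_ack=1000
After event 4: A_seq=1000 A_ack=312 B_seq=312 B_ack=1000
After event 5: A_seq=1000 A_ack=390 B_seq=390 B_ack=1000
After event 6: A_seq=1053 A_ack=390 B_seq=390 B_ack=1053

Answer: 1053 390 390 1053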